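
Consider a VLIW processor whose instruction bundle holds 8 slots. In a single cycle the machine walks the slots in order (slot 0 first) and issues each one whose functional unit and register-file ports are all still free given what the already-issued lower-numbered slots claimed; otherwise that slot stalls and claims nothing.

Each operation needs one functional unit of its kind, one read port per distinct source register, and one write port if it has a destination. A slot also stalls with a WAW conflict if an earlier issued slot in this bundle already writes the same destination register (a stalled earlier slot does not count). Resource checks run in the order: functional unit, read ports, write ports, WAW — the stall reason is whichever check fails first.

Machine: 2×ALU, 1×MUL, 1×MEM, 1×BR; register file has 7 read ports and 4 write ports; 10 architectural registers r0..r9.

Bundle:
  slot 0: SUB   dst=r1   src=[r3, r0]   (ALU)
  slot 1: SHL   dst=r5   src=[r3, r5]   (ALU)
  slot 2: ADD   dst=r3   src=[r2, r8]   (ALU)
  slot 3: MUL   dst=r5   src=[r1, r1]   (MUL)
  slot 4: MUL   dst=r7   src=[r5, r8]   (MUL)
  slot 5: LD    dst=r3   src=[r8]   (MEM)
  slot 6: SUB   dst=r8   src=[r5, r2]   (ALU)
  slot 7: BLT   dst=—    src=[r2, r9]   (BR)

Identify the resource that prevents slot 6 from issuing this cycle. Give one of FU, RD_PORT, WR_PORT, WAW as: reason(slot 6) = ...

slot 0 (ALU): ISSUE — free A1,Mu1,Ld1,B1 rp5 wp3
slot 1 (ALU): ISSUE — free A0,Mu1,Ld1,B1 rp3 wp2
slot 2 (ALU): stall FU — free A0,Mu1,Ld1,B1 rp3 wp2
slot 3 (MUL): stall WAW — free A0,Mu1,Ld1,B1 rp3 wp2
slot 4 (MUL): ISSUE — free A0,Mu0,Ld1,B1 rp1 wp1
slot 5 (MEM): ISSUE — free A0,Mu0,Ld0,B1 rp0 wp0
slot 6 (ALU): stall FU — free A0,Mu0,Ld0,B1 rp0 wp0
slot 7 (BR): stall RD_PORT — free A0,Mu0,Ld0,B1 rp0 wp0

reason(slot 6) = FU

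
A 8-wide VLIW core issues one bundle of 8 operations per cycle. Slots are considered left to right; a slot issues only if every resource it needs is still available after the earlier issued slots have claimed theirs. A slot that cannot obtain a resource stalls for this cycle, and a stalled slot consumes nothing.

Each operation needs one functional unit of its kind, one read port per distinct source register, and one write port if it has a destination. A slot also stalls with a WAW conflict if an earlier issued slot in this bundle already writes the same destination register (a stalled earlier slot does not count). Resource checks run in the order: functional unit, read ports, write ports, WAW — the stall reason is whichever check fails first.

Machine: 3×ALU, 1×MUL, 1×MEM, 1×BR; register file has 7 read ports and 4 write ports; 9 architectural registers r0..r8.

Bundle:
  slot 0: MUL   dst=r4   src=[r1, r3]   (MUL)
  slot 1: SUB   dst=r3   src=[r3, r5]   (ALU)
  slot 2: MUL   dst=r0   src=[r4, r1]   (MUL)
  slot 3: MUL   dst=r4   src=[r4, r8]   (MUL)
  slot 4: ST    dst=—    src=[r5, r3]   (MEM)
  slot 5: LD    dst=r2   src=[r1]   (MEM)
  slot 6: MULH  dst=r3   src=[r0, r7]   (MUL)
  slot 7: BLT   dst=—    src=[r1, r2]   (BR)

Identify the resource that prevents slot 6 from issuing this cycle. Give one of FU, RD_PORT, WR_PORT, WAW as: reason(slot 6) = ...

slot 0 (MUL): ISSUE — free A3,Mu0,Ld1,B1 rp5 wp3
slot 1 (ALU): ISSUE — free A2,Mu0,Ld1,B1 rp3 wp2
slot 2 (MUL): stall FU — free A2,Mu0,Ld1,B1 rp3 wp2
slot 3 (MUL): stall FU — free A2,Mu0,Ld1,B1 rp3 wp2
slot 4 (MEM): ISSUE — free A2,Mu0,Ld0,B1 rp1 wp2
slot 5 (MEM): stall FU — free A2,Mu0,Ld0,B1 rp1 wp2
slot 6 (MUL): stall FU — free A2,Mu0,Ld0,B1 rp1 wp2
slot 7 (BR): stall RD_PORT — free A2,Mu0,Ld0,B1 rp1 wp2

reason(slot 6) = FU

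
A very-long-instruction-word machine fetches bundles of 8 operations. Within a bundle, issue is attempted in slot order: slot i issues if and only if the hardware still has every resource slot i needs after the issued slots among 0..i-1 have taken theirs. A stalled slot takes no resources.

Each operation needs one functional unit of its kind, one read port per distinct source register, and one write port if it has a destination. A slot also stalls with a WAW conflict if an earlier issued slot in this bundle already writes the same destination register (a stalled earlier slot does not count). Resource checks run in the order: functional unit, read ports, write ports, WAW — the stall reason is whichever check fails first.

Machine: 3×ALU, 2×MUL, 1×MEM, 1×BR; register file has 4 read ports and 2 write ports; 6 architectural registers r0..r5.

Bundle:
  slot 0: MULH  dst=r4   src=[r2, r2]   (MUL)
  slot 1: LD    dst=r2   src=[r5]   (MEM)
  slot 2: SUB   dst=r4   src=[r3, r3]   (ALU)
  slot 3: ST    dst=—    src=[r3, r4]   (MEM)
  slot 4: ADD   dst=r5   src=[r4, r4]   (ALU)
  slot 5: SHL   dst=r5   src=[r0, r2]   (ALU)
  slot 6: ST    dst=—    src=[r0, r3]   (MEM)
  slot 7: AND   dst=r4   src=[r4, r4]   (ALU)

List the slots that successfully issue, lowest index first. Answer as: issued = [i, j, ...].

[0] MUL needs rd=1 wr=1: ok; after: ALU=3 MUL=1 MEM=1 BR=1, R=3, W=1
[1] MEM needs rd=1 wr=1: ok; after: ALU=3 MUL=1 MEM=0 BR=1, R=2, W=0
[2] ALU needs rd=1 wr=1: WR_PORT; after: ALU=3 MUL=1 MEM=0 BR=1, R=2, W=0
[3] MEM needs rd=2 wr=0: FU; after: ALU=3 MUL=1 MEM=0 BR=1, R=2, W=0
[4] ALU needs rd=1 wr=1: WR_PORT; after: ALU=3 MUL=1 MEM=0 BR=1, R=2, W=0
[5] ALU needs rd=2 wr=1: WR_PORT; after: ALU=3 MUL=1 MEM=0 BR=1, R=2, W=0
[6] MEM needs rd=2 wr=0: FU; after: ALU=3 MUL=1 MEM=0 BR=1, R=2, W=0
[7] ALU needs rd=1 wr=1: WR_PORT; after: ALU=3 MUL=1 MEM=0 BR=1, R=2, W=0

issued = [0, 1]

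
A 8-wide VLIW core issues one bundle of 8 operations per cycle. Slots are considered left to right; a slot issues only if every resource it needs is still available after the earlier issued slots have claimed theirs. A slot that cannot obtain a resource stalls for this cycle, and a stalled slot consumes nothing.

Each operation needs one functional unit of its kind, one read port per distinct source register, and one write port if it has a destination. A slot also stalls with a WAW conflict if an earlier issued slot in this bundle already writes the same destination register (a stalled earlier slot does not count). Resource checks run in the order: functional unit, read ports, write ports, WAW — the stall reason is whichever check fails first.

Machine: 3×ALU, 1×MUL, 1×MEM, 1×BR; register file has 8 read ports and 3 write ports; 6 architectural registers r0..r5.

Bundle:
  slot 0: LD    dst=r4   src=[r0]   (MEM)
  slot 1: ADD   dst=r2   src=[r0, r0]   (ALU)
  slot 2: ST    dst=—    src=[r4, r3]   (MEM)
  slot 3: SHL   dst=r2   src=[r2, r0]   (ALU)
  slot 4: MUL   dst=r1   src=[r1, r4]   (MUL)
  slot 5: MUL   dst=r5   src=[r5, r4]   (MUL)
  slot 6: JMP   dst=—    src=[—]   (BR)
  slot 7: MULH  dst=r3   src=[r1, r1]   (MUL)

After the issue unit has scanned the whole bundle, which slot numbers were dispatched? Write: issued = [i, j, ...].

issued = [0, 1, 4, 6]

slot 0 (MEM): ISSUE — free A3,Mu1,Ld0,B1 rp7 wp2
slot 1 (ALU): ISSUE — free A2,Mu1,Ld0,B1 rp6 wp1
slot 2 (MEM): stall FU — free A2,Mu1,Ld0,B1 rp6 wp1
slot 3 (ALU): stall WAW — free A2,Mu1,Ld0,B1 rp6 wp1
slot 4 (MUL): ISSUE — free A2,Mu0,Ld0,B1 rp4 wp0
slot 5 (MUL): stall FU — free A2,Mu0,Ld0,B1 rp4 wp0
slot 6 (BR): ISSUE — free A2,Mu0,Ld0,B0 rp4 wp0
slot 7 (MUL): stall FU — free A2,Mu0,Ld0,B0 rp4 wp0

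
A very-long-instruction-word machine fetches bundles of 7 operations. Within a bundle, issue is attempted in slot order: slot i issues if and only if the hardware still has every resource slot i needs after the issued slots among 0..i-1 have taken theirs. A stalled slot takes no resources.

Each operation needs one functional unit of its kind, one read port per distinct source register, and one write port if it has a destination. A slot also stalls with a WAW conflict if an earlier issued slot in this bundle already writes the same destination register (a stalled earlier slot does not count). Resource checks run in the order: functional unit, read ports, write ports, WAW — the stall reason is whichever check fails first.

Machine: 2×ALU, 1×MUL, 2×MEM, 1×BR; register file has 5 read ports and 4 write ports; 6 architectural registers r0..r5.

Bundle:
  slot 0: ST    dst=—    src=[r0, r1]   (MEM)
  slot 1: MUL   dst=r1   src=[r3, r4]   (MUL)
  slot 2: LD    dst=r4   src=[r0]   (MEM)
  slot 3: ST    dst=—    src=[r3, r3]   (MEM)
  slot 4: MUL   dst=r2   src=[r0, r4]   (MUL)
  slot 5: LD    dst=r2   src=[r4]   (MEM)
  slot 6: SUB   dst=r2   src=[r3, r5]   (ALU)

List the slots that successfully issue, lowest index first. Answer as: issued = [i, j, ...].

#0 MEM src=r0,r1 dispatched  <A:2 Mu:1 Ld:1 B:1 rd:3 wr:4>
#1 MUL src=r3,r4 dispatched  <A:2 Mu:0 Ld:1 B:1 rd:1 wr:3>
#2 MEM src=r0 dispatched  <A:2 Mu:0 Ld:0 B:1 rd:0 wr:2>
#3 MEM src=r3,r3 held:FU  <A:2 Mu:0 Ld:0 B:1 rd:0 wr:2>
#4 MUL src=r0,r4 held:FU  <A:2 Mu:0 Ld:0 B:1 rd:0 wr:2>
#5 MEM src=r4 held:FU  <A:2 Mu:0 Ld:0 B:1 rd:0 wr:2>
#6 ALU src=r3,r5 held:RD_PORT  <A:2 Mu:0 Ld:0 B:1 rd:0 wr:2>

issued = [0, 1, 2]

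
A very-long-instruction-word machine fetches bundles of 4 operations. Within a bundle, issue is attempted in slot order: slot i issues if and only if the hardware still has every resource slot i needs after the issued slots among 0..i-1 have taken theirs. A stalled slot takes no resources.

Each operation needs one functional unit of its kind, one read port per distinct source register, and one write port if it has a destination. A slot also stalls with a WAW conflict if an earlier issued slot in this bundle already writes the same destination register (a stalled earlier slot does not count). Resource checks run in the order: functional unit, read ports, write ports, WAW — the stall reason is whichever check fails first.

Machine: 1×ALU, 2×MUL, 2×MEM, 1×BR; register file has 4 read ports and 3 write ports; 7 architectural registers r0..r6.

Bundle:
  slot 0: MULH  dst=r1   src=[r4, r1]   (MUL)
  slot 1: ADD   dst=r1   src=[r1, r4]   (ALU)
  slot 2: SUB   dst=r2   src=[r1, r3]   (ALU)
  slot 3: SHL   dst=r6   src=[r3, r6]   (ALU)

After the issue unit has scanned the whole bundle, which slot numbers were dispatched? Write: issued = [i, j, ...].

issued = [0, 2]

slot 0 (MUL): ISSUE — free A1,Mu1,Ld2,B1 rp2 wp2
slot 1 (ALU): stall WAW — free A1,Mu1,Ld2,B1 rp2 wp2
slot 2 (ALU): ISSUE — free A0,Mu1,Ld2,B1 rp0 wp1
slot 3 (ALU): stall FU — free A0,Mu1,Ld2,B1 rp0 wp1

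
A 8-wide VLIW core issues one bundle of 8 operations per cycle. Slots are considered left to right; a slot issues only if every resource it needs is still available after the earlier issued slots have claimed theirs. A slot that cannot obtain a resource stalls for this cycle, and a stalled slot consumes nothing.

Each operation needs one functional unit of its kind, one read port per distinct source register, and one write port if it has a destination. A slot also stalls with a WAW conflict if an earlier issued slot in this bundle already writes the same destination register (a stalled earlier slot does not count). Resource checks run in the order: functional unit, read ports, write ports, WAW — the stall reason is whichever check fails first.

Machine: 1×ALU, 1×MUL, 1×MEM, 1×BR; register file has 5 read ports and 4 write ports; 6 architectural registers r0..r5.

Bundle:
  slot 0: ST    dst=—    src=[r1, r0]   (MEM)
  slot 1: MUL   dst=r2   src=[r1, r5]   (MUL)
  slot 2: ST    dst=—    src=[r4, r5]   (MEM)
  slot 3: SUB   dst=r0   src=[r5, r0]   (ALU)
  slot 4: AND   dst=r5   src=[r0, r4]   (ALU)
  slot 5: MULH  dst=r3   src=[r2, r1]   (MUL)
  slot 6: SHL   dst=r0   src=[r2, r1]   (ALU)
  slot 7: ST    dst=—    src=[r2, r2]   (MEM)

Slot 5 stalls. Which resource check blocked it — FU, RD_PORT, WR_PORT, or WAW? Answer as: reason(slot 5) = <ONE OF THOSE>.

reason(slot 5) = FU

#0 MEM src=r1,r0 dispatched  <A:1 Mu:1 Ld:0 B:1 rd:3 wr:4>
#1 MUL src=r1,r5 dispatched  <A:1 Mu:0 Ld:0 B:1 rd:1 wr:3>
#2 MEM src=r4,r5 held:FU  <A:1 Mu:0 Ld:0 B:1 rd:1 wr:3>
#3 ALU src=r5,r0 held:RD_PORT  <A:1 Mu:0 Ld:0 B:1 rd:1 wr:3>
#4 ALU src=r0,r4 held:RD_PORT  <A:1 Mu:0 Ld:0 B:1 rd:1 wr:3>
#5 MUL src=r2,r1 held:FU  <A:1 Mu:0 Ld:0 B:1 rd:1 wr:3>
#6 ALU src=r2,r1 held:RD_PORT  <A:1 Mu:0 Ld:0 B:1 rd:1 wr:3>
#7 MEM src=r2,r2 held:FU  <A:1 Mu:0 Ld:0 B:1 rd:1 wr:3>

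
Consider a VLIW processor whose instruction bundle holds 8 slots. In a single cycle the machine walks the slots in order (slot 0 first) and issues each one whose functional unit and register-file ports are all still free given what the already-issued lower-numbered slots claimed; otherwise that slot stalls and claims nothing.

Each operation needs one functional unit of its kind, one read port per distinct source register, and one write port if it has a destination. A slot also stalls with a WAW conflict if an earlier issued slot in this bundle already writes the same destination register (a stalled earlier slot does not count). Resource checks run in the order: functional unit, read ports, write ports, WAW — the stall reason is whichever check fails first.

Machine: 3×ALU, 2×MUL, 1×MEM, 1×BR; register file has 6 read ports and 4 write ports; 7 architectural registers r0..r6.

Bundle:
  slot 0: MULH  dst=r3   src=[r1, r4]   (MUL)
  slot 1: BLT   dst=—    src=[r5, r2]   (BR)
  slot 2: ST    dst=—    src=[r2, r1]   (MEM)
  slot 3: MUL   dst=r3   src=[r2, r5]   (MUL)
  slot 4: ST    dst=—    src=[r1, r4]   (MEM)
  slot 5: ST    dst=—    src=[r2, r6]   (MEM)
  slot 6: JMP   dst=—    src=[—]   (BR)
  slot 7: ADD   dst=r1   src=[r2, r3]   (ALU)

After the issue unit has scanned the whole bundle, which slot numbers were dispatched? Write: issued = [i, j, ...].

  0. MUL→r3 ⇒ go  {3A/1Mu/1Ld/1B | 4r 3w}
  1. BR ⇒ go  {3A/1Mu/1Ld/0B | 2r 3w}
  2. MEM ⇒ go  {3A/1Mu/0Ld/0B | 0r 3w}
  3. MUL→r3 ⇒ no(RD_PORT)  {3A/1Mu/0Ld/0B | 0r 3w}
  4. MEM ⇒ no(FU)  {3A/1Mu/0Ld/0B | 0r 3w}
  5. MEM ⇒ no(FU)  {3A/1Mu/0Ld/0B | 0r 3w}
  6. BR ⇒ no(FU)  {3A/1Mu/0Ld/0B | 0r 3w}
  7. ALU→r1 ⇒ no(RD_PORT)  {3A/1Mu/0Ld/0B | 0r 3w}

issued = [0, 1, 2]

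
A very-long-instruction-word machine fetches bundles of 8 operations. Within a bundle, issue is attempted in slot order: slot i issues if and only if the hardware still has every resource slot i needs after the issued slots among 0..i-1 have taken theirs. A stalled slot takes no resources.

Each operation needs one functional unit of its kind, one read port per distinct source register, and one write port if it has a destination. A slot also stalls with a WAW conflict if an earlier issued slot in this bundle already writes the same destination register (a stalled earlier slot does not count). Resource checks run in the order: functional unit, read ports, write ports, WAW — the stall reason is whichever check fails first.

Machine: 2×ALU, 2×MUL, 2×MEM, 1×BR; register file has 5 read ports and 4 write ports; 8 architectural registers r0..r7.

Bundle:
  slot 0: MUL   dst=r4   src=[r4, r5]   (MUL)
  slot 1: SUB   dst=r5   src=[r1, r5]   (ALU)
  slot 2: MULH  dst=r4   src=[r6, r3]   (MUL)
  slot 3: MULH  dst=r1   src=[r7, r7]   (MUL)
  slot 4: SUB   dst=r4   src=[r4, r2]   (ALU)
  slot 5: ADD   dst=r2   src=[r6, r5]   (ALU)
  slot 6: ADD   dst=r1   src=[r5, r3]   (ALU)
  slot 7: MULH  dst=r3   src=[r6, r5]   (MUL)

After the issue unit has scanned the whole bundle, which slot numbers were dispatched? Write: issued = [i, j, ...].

issued = [0, 1, 3]

[0] MUL needs rd=2 wr=1: ok; after: ALU=2 MUL=1 MEM=2 BR=1, R=3, W=3
[1] ALU needs rd=2 wr=1: ok; after: ALU=1 MUL=1 MEM=2 BR=1, R=1, W=2
[2] MUL needs rd=2 wr=1: RD_PORT; after: ALU=1 MUL=1 MEM=2 BR=1, R=1, W=2
[3] MUL needs rd=1 wr=1: ok; after: ALU=1 MUL=0 MEM=2 BR=1, R=0, W=1
[4] ALU needs rd=2 wr=1: RD_PORT; after: ALU=1 MUL=0 MEM=2 BR=1, R=0, W=1
[5] ALU needs rd=2 wr=1: RD_PORT; after: ALU=1 MUL=0 MEM=2 BR=1, R=0, W=1
[6] ALU needs rd=2 wr=1: RD_PORT; after: ALU=1 MUL=0 MEM=2 BR=1, R=0, W=1
[7] MUL needs rd=2 wr=1: FU; after: ALU=1 MUL=0 MEM=2 BR=1, R=0, W=1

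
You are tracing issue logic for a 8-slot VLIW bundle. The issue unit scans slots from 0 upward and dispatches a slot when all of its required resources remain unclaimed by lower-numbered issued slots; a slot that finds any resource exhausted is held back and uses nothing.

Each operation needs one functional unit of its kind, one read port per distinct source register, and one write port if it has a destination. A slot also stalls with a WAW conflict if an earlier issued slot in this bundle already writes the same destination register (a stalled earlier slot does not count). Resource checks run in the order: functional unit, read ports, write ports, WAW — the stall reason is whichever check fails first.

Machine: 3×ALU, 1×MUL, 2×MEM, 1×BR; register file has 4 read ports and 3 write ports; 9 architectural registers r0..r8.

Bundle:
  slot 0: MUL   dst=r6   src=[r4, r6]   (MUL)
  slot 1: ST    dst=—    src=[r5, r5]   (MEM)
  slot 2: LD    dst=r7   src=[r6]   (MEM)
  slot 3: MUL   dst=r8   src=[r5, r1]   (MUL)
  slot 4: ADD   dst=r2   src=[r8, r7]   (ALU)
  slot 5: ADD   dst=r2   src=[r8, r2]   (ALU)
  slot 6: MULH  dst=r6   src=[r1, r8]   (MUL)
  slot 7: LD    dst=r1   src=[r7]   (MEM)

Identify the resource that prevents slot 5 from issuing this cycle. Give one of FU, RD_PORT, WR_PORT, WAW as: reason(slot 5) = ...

reason(slot 5) = RD_PORT

  0. MUL→r6 ⇒ go  {3A/0Mu/2Ld/1B | 2r 2w}
  1. MEM ⇒ go  {3A/0Mu/1Ld/1B | 1r 2w}
  2. MEM→r7 ⇒ go  {3A/0Mu/0Ld/1B | 0r 1w}
  3. MUL→r8 ⇒ no(FU)  {3A/0Mu/0Ld/1B | 0r 1w}
  4. ALU→r2 ⇒ no(RD_PORT)  {3A/0Mu/0Ld/1B | 0r 1w}
  5. ALU→r2 ⇒ no(RD_PORT)  {3A/0Mu/0Ld/1B | 0r 1w}
  6. MUL→r6 ⇒ no(FU)  {3A/0Mu/0Ld/1B | 0r 1w}
  7. MEM→r1 ⇒ no(FU)  {3A/0Mu/0Ld/1B | 0r 1w}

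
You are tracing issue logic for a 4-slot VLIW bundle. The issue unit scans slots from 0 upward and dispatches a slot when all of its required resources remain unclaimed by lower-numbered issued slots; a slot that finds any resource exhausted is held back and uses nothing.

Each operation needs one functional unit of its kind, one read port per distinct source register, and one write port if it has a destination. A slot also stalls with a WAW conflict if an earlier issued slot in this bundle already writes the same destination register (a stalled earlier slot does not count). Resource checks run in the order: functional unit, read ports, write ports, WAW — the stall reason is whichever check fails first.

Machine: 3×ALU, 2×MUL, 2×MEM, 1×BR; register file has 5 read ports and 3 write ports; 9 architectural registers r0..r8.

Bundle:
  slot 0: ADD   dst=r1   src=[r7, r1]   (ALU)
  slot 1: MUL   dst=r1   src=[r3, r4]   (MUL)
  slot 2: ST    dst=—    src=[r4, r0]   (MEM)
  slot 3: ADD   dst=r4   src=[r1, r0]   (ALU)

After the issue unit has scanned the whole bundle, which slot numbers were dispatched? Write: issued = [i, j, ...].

issued = [0, 2]

slot 0 (ALU): ISSUE — free A2,Mu2,Ld2,B1 rp3 wp2
slot 1 (MUL): stall WAW — free A2,Mu2,Ld2,B1 rp3 wp2
slot 2 (MEM): ISSUE — free A2,Mu2,Ld1,B1 rp1 wp2
slot 3 (ALU): stall RD_PORT — free A2,Mu2,Ld1,B1 rp1 wp2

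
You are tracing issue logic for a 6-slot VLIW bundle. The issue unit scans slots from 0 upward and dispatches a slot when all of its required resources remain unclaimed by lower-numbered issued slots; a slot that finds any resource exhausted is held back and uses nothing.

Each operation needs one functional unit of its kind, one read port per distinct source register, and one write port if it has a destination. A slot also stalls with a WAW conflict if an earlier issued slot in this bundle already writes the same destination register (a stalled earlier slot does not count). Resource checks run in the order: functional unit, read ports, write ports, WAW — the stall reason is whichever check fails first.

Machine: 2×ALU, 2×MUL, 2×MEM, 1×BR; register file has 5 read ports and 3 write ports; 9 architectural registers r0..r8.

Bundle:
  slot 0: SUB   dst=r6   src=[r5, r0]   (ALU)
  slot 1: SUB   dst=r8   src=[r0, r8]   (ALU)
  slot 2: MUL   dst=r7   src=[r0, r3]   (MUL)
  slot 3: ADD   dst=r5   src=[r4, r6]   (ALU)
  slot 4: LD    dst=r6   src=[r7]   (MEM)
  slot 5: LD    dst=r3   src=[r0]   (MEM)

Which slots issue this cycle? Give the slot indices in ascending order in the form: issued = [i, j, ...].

issued = [0, 1, 5]

(0) want 1×ALU +2rd +1wr — yes → AL1|MU2|ME2|BR1|rd3|wr2
(1) want 1×ALU +2rd +1wr — yes → AL0|MU2|ME2|BR1|rd1|wr1
(2) want 1×MUL +2rd +1wr — RD_PORT → AL0|MU2|ME2|BR1|rd1|wr1
(3) want 1×ALU +2rd +1wr — FU → AL0|MU2|ME2|BR1|rd1|wr1
(4) want 1×MEM +1rd +1wr — WAW → AL0|MU2|ME2|BR1|rd1|wr1
(5) want 1×MEM +1rd +1wr — yes → AL0|MU2|ME1|BR1|rd0|wr0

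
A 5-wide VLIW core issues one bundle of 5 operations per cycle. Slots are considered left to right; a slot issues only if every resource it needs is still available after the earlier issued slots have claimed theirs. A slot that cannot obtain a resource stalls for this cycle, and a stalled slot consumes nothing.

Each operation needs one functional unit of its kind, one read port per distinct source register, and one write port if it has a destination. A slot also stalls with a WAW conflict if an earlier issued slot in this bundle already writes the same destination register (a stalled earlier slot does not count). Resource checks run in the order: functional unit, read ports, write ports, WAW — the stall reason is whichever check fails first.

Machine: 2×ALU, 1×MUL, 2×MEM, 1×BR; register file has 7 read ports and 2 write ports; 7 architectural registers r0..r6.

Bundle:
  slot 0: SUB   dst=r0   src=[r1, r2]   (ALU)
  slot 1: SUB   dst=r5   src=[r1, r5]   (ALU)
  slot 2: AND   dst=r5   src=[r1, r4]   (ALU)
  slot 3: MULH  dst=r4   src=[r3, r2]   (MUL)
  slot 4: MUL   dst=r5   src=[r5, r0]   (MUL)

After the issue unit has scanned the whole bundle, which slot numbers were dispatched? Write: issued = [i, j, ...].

#0 ALU src=r1,r2 dispatched  <A:1 Mu:1 Ld:2 B:1 rd:5 wr:1>
#1 ALU src=r1,r5 dispatched  <A:0 Mu:1 Ld:2 B:1 rd:3 wr:0>
#2 ALU src=r1,r4 held:FU  <A:0 Mu:1 Ld:2 B:1 rd:3 wr:0>
#3 MUL src=r3,r2 held:WR_PORT  <A:0 Mu:1 Ld:2 B:1 rd:3 wr:0>
#4 MUL src=r5,r0 held:WR_PORT  <A:0 Mu:1 Ld:2 B:1 rd:3 wr:0>

issued = [0, 1]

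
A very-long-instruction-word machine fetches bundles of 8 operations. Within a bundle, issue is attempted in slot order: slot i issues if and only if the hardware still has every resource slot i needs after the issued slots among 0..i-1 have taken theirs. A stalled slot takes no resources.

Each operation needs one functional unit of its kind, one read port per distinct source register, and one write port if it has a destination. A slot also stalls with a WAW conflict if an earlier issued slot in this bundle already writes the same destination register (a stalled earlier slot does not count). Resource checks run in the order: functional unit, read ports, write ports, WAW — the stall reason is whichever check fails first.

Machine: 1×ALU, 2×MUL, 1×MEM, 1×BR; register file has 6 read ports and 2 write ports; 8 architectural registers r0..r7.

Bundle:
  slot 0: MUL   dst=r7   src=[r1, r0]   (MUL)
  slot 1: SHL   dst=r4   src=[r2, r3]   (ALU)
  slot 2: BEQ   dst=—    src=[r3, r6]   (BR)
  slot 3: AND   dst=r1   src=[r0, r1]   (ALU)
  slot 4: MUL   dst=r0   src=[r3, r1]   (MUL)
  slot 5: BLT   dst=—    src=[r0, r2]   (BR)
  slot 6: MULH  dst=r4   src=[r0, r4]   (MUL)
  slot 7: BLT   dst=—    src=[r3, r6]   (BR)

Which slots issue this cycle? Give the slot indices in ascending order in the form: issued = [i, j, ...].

issued = [0, 1, 2]

#0 MUL src=r1,r0 dispatched  <A:1 Mu:1 Ld:1 B:1 rd:4 wr:1>
#1 ALU src=r2,r3 dispatched  <A:0 Mu:1 Ld:1 B:1 rd:2 wr:0>
#2 BR src=r3,r6 dispatched  <A:0 Mu:1 Ld:1 B:0 rd:0 wr:0>
#3 ALU src=r0,r1 held:FU  <A:0 Mu:1 Ld:1 B:0 rd:0 wr:0>
#4 MUL src=r3,r1 held:RD_PORT  <A:0 Mu:1 Ld:1 B:0 rd:0 wr:0>
#5 BR src=r0,r2 held:FU  <A:0 Mu:1 Ld:1 B:0 rd:0 wr:0>
#6 MUL src=r0,r4 held:RD_PORT  <A:0 Mu:1 Ld:1 B:0 rd:0 wr:0>
#7 BR src=r3,r6 held:FU  <A:0 Mu:1 Ld:1 B:0 rd:0 wr:0>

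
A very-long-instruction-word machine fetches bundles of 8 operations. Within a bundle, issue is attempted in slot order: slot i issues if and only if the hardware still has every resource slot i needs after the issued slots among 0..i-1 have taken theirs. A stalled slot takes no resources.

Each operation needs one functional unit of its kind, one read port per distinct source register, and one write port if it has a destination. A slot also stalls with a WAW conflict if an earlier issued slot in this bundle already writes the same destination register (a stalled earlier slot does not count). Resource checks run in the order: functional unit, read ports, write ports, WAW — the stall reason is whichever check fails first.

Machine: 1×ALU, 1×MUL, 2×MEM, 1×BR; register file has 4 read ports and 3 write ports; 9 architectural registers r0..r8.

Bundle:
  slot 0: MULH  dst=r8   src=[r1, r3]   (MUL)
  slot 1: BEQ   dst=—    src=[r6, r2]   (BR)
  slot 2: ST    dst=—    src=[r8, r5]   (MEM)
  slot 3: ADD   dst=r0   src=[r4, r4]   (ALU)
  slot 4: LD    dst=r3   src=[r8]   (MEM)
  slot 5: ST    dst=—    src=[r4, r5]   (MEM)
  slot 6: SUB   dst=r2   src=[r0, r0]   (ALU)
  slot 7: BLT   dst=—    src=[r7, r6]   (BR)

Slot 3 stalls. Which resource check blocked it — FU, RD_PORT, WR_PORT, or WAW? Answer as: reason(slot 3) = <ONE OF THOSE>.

[0] MUL needs rd=2 wr=1: ok; after: ALU=1 MUL=0 MEM=2 BR=1, R=2, W=2
[1] BR needs rd=2 wr=0: ok; after: ALU=1 MUL=0 MEM=2 BR=0, R=0, W=2
[2] MEM needs rd=2 wr=0: RD_PORT; after: ALU=1 MUL=0 MEM=2 BR=0, R=0, W=2
[3] ALU needs rd=1 wr=1: RD_PORT; after: ALU=1 MUL=0 MEM=2 BR=0, R=0, W=2
[4] MEM needs rd=1 wr=1: RD_PORT; after: ALU=1 MUL=0 MEM=2 BR=0, R=0, W=2
[5] MEM needs rd=2 wr=0: RD_PORT; after: ALU=1 MUL=0 MEM=2 BR=0, R=0, W=2
[6] ALU needs rd=1 wr=1: RD_PORT; after: ALU=1 MUL=0 MEM=2 BR=0, R=0, W=2
[7] BR needs rd=2 wr=0: FU; after: ALU=1 MUL=0 MEM=2 BR=0, R=0, W=2

reason(slot 3) = RD_PORT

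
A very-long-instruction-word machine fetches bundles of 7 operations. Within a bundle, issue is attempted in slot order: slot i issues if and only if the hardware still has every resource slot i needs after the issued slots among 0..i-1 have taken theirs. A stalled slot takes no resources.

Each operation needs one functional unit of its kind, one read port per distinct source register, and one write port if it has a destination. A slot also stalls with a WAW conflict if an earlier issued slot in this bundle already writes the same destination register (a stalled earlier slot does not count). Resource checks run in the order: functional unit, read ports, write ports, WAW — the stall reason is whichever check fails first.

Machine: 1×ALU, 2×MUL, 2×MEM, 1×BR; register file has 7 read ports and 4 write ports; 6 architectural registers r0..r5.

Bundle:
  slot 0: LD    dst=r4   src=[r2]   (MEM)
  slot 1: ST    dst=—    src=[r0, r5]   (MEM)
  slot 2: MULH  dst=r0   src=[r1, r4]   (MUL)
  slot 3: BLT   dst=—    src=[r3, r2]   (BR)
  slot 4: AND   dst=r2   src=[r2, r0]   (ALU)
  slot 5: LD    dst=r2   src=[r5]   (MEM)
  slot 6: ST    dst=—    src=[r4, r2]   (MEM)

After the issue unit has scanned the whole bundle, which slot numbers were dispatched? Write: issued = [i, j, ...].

(0) want 1×MEM +1rd +1wr — yes → AL1|MU2|ME1|BR1|rd6|wr3
(1) want 1×MEM +2rd +0wr — yes → AL1|MU2|ME0|BR1|rd4|wr3
(2) want 1×MUL +2rd +1wr — yes → AL1|MU1|ME0|BR1|rd2|wr2
(3) want 1×BR +2rd +0wr — yes → AL1|MU1|ME0|BR0|rd0|wr2
(4) want 1×ALU +2rd +1wr — RD_PORT → AL1|MU1|ME0|BR0|rd0|wr2
(5) want 1×MEM +1rd +1wr — FU → AL1|MU1|ME0|BR0|rd0|wr2
(6) want 1×MEM +2rd +0wr — FU → AL1|MU1|ME0|BR0|rd0|wr2

issued = [0, 1, 2, 3]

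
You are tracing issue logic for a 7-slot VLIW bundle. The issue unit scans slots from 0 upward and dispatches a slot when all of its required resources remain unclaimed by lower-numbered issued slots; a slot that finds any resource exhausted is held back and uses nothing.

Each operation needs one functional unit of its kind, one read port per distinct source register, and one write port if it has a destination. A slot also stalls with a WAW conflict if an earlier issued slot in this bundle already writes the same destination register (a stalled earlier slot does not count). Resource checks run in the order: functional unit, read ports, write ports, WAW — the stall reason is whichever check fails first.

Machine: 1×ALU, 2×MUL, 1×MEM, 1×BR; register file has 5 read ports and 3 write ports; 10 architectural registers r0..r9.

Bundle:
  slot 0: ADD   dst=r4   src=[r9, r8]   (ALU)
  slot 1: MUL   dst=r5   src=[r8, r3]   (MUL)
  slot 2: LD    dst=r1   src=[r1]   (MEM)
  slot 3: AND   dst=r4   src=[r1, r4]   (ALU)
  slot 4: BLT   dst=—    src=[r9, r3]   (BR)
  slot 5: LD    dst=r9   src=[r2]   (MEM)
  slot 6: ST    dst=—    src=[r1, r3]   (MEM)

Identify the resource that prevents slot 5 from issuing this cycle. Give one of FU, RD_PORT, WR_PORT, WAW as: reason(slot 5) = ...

(0) want 1×ALU +2rd +1wr — yes → AL0|MU2|ME1|BR1|rd3|wr2
(1) want 1×MUL +2rd +1wr — yes → AL0|MU1|ME1|BR1|rd1|wr1
(2) want 1×MEM +1rd +1wr — yes → AL0|MU1|ME0|BR1|rd0|wr0
(3) want 1×ALU +2rd +1wr — FU → AL0|MU1|ME0|BR1|rd0|wr0
(4) want 1×BR +2rd +0wr — RD_PORT → AL0|MU1|ME0|BR1|rd0|wr0
(5) want 1×MEM +1rd +1wr — FU → AL0|MU1|ME0|BR1|rd0|wr0
(6) want 1×MEM +2rd +0wr — FU → AL0|MU1|ME0|BR1|rd0|wr0

reason(slot 5) = FU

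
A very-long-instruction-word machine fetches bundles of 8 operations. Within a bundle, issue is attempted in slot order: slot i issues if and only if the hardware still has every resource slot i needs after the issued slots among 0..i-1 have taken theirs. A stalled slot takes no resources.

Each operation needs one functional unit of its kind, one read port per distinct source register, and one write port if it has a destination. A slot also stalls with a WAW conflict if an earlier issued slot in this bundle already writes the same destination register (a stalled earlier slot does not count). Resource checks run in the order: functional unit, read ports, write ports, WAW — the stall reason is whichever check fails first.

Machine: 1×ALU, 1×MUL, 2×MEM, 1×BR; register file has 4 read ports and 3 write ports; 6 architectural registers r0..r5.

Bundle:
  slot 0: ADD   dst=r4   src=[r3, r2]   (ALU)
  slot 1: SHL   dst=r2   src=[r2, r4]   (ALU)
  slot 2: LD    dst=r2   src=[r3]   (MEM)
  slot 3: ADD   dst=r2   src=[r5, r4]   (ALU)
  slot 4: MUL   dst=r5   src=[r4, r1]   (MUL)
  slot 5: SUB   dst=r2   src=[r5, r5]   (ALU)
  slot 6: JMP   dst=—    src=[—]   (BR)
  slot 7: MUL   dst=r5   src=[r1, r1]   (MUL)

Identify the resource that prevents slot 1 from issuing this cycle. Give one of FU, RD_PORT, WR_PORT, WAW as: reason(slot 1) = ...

reason(slot 1) = FU

[0] ALU needs rd=2 wr=1: ok; after: ALU=0 MUL=1 MEM=2 BR=1, R=2, W=2
[1] ALU needs rd=2 wr=1: FU; after: ALU=0 MUL=1 MEM=2 BR=1, R=2, W=2
[2] MEM needs rd=1 wr=1: ok; after: ALU=0 MUL=1 MEM=1 BR=1, R=1, W=1
[3] ALU needs rd=2 wr=1: FU; after: ALU=0 MUL=1 MEM=1 BR=1, R=1, W=1
[4] MUL needs rd=2 wr=1: RD_PORT; after: ALU=0 MUL=1 MEM=1 BR=1, R=1, W=1
[5] ALU needs rd=1 wr=1: FU; after: ALU=0 MUL=1 MEM=1 BR=1, R=1, W=1
[6] BR needs rd=0 wr=0: ok; after: ALU=0 MUL=1 MEM=1 BR=0, R=1, W=1
[7] MUL needs rd=1 wr=1: ok; after: ALU=0 MUL=0 MEM=1 BR=0, R=0, W=0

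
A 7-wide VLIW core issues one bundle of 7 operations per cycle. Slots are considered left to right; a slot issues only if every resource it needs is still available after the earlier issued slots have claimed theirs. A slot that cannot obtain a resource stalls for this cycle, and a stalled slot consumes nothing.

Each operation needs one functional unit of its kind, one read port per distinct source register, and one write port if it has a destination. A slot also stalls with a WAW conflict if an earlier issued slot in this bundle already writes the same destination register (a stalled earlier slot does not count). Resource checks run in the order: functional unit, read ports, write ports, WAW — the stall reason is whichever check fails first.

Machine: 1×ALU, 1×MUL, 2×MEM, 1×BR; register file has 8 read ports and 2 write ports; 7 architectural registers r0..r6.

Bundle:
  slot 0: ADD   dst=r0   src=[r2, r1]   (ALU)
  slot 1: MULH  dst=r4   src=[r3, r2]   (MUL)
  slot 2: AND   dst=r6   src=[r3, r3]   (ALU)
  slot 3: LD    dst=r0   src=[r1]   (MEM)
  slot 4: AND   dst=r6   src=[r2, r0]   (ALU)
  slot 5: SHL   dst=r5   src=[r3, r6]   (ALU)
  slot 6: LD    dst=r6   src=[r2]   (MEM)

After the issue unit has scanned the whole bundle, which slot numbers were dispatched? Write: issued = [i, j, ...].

issued = [0, 1]

slot 0 (ALU): ISSUE — free A0,Mu1,Ld2,B1 rp6 wp1
slot 1 (MUL): ISSUE — free A0,Mu0,Ld2,B1 rp4 wp0
slot 2 (ALU): stall FU — free A0,Mu0,Ld2,B1 rp4 wp0
slot 3 (MEM): stall WR_PORT — free A0,Mu0,Ld2,B1 rp4 wp0
slot 4 (ALU): stall FU — free A0,Mu0,Ld2,B1 rp4 wp0
slot 5 (ALU): stall FU — free A0,Mu0,Ld2,B1 rp4 wp0
slot 6 (MEM): stall WR_PORT — free A0,Mu0,Ld2,B1 rp4 wp0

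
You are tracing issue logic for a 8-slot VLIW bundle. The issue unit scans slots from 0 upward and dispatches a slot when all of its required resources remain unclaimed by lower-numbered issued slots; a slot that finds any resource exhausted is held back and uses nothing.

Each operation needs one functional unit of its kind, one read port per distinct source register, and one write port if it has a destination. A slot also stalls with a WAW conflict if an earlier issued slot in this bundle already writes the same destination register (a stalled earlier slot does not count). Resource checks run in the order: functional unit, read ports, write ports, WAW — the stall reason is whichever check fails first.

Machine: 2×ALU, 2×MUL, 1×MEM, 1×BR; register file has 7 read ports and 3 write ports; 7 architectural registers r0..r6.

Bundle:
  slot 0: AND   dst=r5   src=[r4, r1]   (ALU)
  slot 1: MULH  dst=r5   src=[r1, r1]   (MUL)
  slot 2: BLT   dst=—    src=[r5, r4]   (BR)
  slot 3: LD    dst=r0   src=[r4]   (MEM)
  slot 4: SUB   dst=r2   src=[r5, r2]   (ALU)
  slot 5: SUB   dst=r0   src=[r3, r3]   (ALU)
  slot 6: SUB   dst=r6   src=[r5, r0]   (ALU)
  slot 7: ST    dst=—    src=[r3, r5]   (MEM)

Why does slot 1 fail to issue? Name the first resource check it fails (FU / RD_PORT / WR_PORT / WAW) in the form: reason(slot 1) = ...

reason(slot 1) = WAW

#0 ALU src=r4,r1 dispatched  <A:1 Mu:2 Ld:1 B:1 rd:5 wr:2>
#1 MUL src=r1,r1 held:WAW  <A:1 Mu:2 Ld:1 B:1 rd:5 wr:2>
#2 BR src=r5,r4 dispatched  <A:1 Mu:2 Ld:1 B:0 rd:3 wr:2>
#3 MEM src=r4 dispatched  <A:1 Mu:2 Ld:0 B:0 rd:2 wr:1>
#4 ALU src=r5,r2 dispatched  <A:0 Mu:2 Ld:0 B:0 rd:0 wr:0>
#5 ALU src=r3,r3 held:FU  <A:0 Mu:2 Ld:0 B:0 rd:0 wr:0>
#6 ALU src=r5,r0 held:FU  <A:0 Mu:2 Ld:0 B:0 rd:0 wr:0>
#7 MEM src=r3,r5 held:FU  <A:0 Mu:2 Ld:0 B:0 rd:0 wr:0>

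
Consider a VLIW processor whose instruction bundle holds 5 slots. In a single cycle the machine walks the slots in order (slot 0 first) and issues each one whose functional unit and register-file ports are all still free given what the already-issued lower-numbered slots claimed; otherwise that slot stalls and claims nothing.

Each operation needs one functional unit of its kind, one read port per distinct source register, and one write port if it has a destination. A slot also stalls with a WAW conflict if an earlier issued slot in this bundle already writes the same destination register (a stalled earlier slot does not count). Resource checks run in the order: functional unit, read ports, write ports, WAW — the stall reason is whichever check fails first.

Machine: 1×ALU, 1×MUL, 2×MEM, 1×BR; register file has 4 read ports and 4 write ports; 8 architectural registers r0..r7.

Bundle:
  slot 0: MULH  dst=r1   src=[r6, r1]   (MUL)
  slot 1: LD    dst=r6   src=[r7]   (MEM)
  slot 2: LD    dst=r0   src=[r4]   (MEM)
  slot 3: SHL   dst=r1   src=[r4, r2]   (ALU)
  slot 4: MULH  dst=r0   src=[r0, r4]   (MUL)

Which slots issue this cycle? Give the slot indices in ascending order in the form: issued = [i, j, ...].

(0) want 1×MUL +2rd +1wr — yes → AL1|MU0|ME2|BR1|rd2|wr3
(1) want 1×MEM +1rd +1wr — yes → AL1|MU0|ME1|BR1|rd1|wr2
(2) want 1×MEM +1rd +1wr — yes → AL1|MU0|ME0|BR1|rd0|wr1
(3) want 1×ALU +2rd +1wr — RD_PORT → AL1|MU0|ME0|BR1|rd0|wr1
(4) want 1×MUL +2rd +1wr — FU → AL1|MU0|ME0|BR1|rd0|wr1

issued = [0, 1, 2]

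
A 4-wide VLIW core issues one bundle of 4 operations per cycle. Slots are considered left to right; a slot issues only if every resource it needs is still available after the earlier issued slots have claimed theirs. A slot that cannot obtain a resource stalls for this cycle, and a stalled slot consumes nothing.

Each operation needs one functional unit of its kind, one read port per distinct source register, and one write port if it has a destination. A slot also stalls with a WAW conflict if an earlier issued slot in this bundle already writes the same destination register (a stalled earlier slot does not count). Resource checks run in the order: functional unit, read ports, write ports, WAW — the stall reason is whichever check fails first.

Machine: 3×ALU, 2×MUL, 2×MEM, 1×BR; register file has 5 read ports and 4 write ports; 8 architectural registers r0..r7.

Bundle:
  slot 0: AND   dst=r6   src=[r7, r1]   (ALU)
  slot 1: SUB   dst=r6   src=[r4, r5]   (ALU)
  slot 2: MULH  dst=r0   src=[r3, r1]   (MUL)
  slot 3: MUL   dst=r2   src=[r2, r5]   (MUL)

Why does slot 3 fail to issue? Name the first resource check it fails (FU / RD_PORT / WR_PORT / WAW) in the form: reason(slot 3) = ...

reason(slot 3) = RD_PORT

slot 0 (ALU): ISSUE — free A2,Mu2,Ld2,B1 rp3 wp3
slot 1 (ALU): stall WAW — free A2,Mu2,Ld2,B1 rp3 wp3
slot 2 (MUL): ISSUE — free A2,Mu1,Ld2,B1 rp1 wp2
slot 3 (MUL): stall RD_PORT — free A2,Mu1,Ld2,B1 rp1 wp2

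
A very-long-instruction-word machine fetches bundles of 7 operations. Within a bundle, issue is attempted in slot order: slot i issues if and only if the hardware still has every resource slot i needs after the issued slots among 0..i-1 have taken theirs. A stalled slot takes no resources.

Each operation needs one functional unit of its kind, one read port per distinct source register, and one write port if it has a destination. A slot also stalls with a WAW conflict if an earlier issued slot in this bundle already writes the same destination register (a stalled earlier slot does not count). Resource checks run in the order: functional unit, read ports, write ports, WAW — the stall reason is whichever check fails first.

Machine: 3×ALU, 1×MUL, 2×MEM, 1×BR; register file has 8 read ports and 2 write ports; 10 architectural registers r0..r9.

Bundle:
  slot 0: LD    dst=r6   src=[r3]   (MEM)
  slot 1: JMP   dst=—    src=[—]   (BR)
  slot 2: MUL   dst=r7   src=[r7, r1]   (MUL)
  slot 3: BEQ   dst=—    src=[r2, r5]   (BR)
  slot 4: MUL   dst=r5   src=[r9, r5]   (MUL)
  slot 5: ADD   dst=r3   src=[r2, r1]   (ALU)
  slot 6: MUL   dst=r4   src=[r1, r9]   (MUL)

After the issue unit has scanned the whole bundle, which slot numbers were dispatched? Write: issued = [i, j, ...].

(0) want 1×MEM +1rd +1wr — yes → AL3|MU1|ME1|BR1|rd7|wr1
(1) want 1×BR +0rd +0wr — yes → AL3|MU1|ME1|BR0|rd7|wr1
(2) want 1×MUL +2rd +1wr — yes → AL3|MU0|ME1|BR0|rd5|wr0
(3) want 1×BR +2rd +0wr — FU → AL3|MU0|ME1|BR0|rd5|wr0
(4) want 1×MUL +2rd +1wr — FU → AL3|MU0|ME1|BR0|rd5|wr0
(5) want 1×ALU +2rd +1wr — WR_PORT → AL3|MU0|ME1|BR0|rd5|wr0
(6) want 1×MUL +2rd +1wr — FU → AL3|MU0|ME1|BR0|rd5|wr0

issued = [0, 1, 2]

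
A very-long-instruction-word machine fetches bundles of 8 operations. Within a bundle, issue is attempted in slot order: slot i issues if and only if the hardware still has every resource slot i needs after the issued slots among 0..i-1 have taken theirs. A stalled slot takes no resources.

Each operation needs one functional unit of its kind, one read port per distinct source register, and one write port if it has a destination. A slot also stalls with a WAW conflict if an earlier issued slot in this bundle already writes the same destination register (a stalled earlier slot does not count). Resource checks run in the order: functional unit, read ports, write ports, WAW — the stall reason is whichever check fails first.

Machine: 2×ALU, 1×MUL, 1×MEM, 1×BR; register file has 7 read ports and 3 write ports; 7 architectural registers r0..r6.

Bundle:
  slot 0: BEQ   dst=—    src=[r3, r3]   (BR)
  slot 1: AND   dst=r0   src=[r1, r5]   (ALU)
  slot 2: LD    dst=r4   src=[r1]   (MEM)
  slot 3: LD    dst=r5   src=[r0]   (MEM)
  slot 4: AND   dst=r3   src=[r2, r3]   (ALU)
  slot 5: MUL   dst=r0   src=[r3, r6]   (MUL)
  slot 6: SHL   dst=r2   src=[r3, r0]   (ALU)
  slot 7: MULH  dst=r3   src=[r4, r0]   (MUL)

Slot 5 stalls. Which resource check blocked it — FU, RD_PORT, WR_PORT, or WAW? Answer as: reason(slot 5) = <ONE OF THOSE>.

#0 BR src=r3,r3 dispatched  <A:2 Mu:1 Ld:1 B:0 rd:6 wr:3>
#1 ALU src=r1,r5 dispatched  <A:1 Mu:1 Ld:1 B:0 rd:4 wr:2>
#2 MEM src=r1 dispatched  <A:1 Mu:1 Ld:0 B:0 rd:3 wr:1>
#3 MEM src=r0 held:FU  <A:1 Mu:1 Ld:0 B:0 rd:3 wr:1>
#4 ALU src=r2,r3 dispatched  <A:0 Mu:1 Ld:0 B:0 rd:1 wr:0>
#5 MUL src=r3,r6 held:RD_PORT  <A:0 Mu:1 Ld:0 B:0 rd:1 wr:0>
#6 ALU src=r3,r0 held:FU  <A:0 Mu:1 Ld:0 B:0 rd:1 wr:0>
#7 MUL src=r4,r0 held:RD_PORT  <A:0 Mu:1 Ld:0 B:0 rd:1 wr:0>

reason(slot 5) = RD_PORT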